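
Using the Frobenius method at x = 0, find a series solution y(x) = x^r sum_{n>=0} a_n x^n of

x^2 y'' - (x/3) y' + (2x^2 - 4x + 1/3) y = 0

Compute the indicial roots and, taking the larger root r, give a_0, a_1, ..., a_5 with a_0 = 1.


Write in Frobenius form y'' + (p(x)/x) y' + (q(x)/x^2) y = 0:
  p(x) = -1/3,  q(x) = 2x^2 - 4x + 1/3.
Indicial equation: r(r-1) + (-1/3) r + (1/3) = 0 -> roots r_1 = 1, r_2 = 1/3.
Take r = r_1 = 1. Let y(x) = x^r sum_{n>=0} a_n x^n with a_0 = 1.
Substitute y = x^r sum a_n x^n and match x^{r+n}. The recurrence is
  D(n) a_n - 4 a_{n-1} + 2 a_{n-2} = 0,  where D(n) = (r+n)(r+n-1) + (-1/3)(r+n) + (1/3).
  a_n = [4 a_{n-1} - 2 a_{n-2}] / D(n).
Since the indicial polynomial factors as (r - r_1)(r - r_2), D(n) = (r_1 + n - r_1)(r_1 + n - r_2) = n(n + 2/3).
Evaluating step by step (a_0 = 1):
  n = 1: D(1) = 1(1 + 2/3) = 5/3; numerator = 4(1) = 4; a_1 = (4)/(5/3) = 12/5
  n = 2: D(2) = 2(2 + 2/3) = 16/3; numerator = 4(12/5) - 2(1) = 38/5; a_2 = (38/5)/(16/3) = 57/40
  n = 3: D(3) = 3(3 + 2/3) = 11; numerator = 4(57/40) - 2(12/5) = 9/10; a_3 = (9/10)/(11) = 9/110
  n = 4: D(4) = 4(4 + 2/3) = 56/3; numerator = 4(9/110) - 2(57/40) = -111/44; a_4 = (-111/44)/(56/3) = -333/2464
  n = 5: D(5) = 5(5 + 2/3) = 85/3; numerator = 4(-333/2464) - 2(9/110) = -2169/3080; a_5 = (-2169/3080)/(85/3) = -6507/261800

r = 1; a_0 = 1; a_1 = 12/5; a_2 = 57/40; a_3 = 9/110; a_4 = -333/2464; a_5 = -6507/261800


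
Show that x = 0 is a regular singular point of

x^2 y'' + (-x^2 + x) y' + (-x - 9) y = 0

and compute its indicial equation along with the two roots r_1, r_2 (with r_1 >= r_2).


Divide by x^2 to reach normal form y'' + P_1(x) y' + P_2(x) y = 0 with P_1(x) = -1 + 1/x and P_2(x) = -1/x - 9/x^2.
x = 0 is a singular point because the y'-coefficient -1 + 1/x has a pole at x = 0 and the y-coefficient -1/x - 9/x^2 has a pole at x = 0.
It is a regular singular point because x P_1(x) = p(x) = 1 - x and x^2 P_2(x) = q(x) = -x - 9 are polynomials, hence analytic at x = 0.
p(0) = 1,  q(0) = -9.
Indicial equation: r(r-1) + p(0) r + q(0) = 0, i.e. r^2 + (p(0) - 1) r + q(0) = 0, i.e. r^2 - 9 = 0.
Discriminant: (0)^2 - 4(-9) = 36, so r = (0 ± 6)/2.
Solving: r_1 = 3, r_2 = -3.

indicial: r^2 - 9 = 0; roots r_1 = 3, r_2 = -3


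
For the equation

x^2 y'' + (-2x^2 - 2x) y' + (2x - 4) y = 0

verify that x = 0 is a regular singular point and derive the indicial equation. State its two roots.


Divide by x^2 to reach normal form y'' + P_1(x) y' + P_2(x) y = 0 with P_1(x) = -2 - 2/x and P_2(x) = 2/x - 4/x^2.
x = 0 is a singular point because the y'-coefficient -2 - 2/x has a pole at x = 0 and the y-coefficient 2/x - 4/x^2 has a pole at x = 0.
It is a regular singular point because x P_1(x) = p(x) = -2x - 2 and x^2 P_2(x) = q(x) = 2x - 4 are polynomials, hence analytic at x = 0.
p(0) = -2,  q(0) = -4.
Indicial equation: r(r-1) + p(0) r + q(0) = 0, i.e. r^2 + (p(0) - 1) r + q(0) = 0, i.e. r^2 - 3 r - 4 = 0.
Discriminant: (-3)^2 - 4(-4) = 25, so r = (3 ± 5)/2.
Solving: r_1 = 4, r_2 = -1.

indicial: r^2 - 3 r - 4 = 0; roots r_1 = 4, r_2 = -1


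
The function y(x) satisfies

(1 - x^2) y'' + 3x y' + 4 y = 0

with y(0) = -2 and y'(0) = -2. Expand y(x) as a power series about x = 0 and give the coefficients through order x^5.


Ansatz: y(x) = sum_{n>=0} a_n x^n, so y'(x) = sum_{n>=1} n a_n x^(n-1) and y''(x) = sum_{n>=2} n(n-1) a_n x^(n-2).
Substitute into P(x) y'' + Q(x) y' + R(x) y = 0 with P(x) = 1 - x^2, Q(x) = 3x, R(x) = 4, and match powers of x.
Initial conditions: a_0 = -2, a_1 = -2.
Setting the coefficient of each power of x to zero and solving order by order (substituting the coefficients already found):
  x^0: 2 a_2 + 4 a_0 = 0  ->  2 a_2 = -4 a_0 = 8  ->  a_2 = 4
  x^1: 6 a_3 + 7 a_1 = 0  ->  6 a_3 = -7 a_1 = 14  ->  a_3 = 7/3
  x^2: 12 a_4 + 8 a_2 = 0  ->  12 a_4 = -8 a_2 = -32  ->  a_4 = -8/3
  x^3: 20 a_5 + 7 a_3 = 0  ->  20 a_5 = -7 a_3 = -49/3  ->  a_5 = -49/60
Truncated series: y(x) = -2 - 2 x + 4 x^2 + (7/3) x^3 - (8/3) x^4 - (49/60) x^5 + O(x^6).

a_0 = -2; a_1 = -2; a_2 = 4; a_3 = 7/3; a_4 = -8/3; a_5 = -49/60


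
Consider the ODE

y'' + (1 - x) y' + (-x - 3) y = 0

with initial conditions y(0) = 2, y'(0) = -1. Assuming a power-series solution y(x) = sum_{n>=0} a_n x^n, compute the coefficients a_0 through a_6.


Ansatz: y(x) = sum_{n>=0} a_n x^n, so y'(x) = sum_{n>=1} n a_n x^(n-1) and y''(x) = sum_{n>=2} n(n-1) a_n x^(n-2).
Substitute into P(x) y'' + Q(x) y' + R(x) y = 0 with P(x) = 1, Q(x) = 1 - x, R(x) = -x - 3, and match powers of x.
Initial conditions: a_0 = 2, a_1 = -1.
Setting the coefficient of each power of x to zero and solving order by order (substituting the coefficients already found):
  x^0: 2 a_2 + a_1 - 3 a_0 = 0  ->  2 a_2 = -a_1 + 3 a_0 = 7  ->  a_2 = 7/2
  x^1: 6 a_3 + 2 a_2 - 4 a_1 - a_0 = 0  ->  6 a_3 = -2 a_2 + 4 a_1 + a_0 = -9  ->  a_3 = -3/2
  x^2: 12 a_4 + 3 a_3 - 5 a_2 - a_1 = 0  ->  12 a_4 = -3 a_3 + 5 a_2 + a_1 = 21  ->  a_4 = 7/4
  x^3: 20 a_5 + 4 a_4 - 6 a_3 - a_2 = 0  ->  20 a_5 = -4 a_4 + 6 a_3 + a_2 = -25/2  ->  a_5 = -5/8
  x^4: 30 a_6 + 5 a_5 - 7 a_4 - a_3 = 0  ->  30 a_6 = -5 a_5 + 7 a_4 + a_3 = 111/8  ->  a_6 = 37/80
Truncated series: y(x) = 2 - x + (7/2) x^2 - (3/2) x^3 + (7/4) x^4 - (5/8) x^5 + (37/80) x^6 + O(x^7).

a_0 = 2; a_1 = -1; a_2 = 7/2; a_3 = -3/2; a_4 = 7/4; a_5 = -5/8; a_6 = 37/80


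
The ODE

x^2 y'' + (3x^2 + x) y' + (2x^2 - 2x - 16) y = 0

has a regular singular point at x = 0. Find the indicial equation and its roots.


Divide by x^2 to reach normal form y'' + P_1(x) y' + P_2(x) y = 0 with P_1(x) = 3 + 1/x and P_2(x) = 2 - 2/x - 16/x^2.
x = 0 is a singular point because the y'-coefficient 3 + 1/x has a pole at x = 0 and the y-coefficient 2 - 2/x - 16/x^2 has a pole at x = 0.
It is a regular singular point because x P_1(x) = p(x) = 3x + 1 and x^2 P_2(x) = q(x) = 2x^2 - 2x - 16 are polynomials, hence analytic at x = 0.
p(0) = 1,  q(0) = -16.
Indicial equation: r(r-1) + p(0) r + q(0) = 0, i.e. r^2 + (p(0) - 1) r + q(0) = 0, i.e. r^2 - 16 = 0.
Discriminant: (0)^2 - 4(-16) = 64, so r = (0 ± 8)/2.
Solving: r_1 = 4, r_2 = -4.

indicial: r^2 - 16 = 0; roots r_1 = 4, r_2 = -4


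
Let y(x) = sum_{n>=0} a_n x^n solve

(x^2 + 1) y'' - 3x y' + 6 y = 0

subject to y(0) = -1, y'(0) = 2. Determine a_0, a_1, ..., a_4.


Ansatz: y(x) = sum_{n>=0} a_n x^n, so y'(x) = sum_{n>=1} n a_n x^(n-1) and y''(x) = sum_{n>=2} n(n-1) a_n x^(n-2).
Substitute into P(x) y'' + Q(x) y' + R(x) y = 0 with P(x) = x^2 + 1, Q(x) = -3x, R(x) = 6, and match powers of x.
Initial conditions: a_0 = -1, a_1 = 2.
Setting the coefficient of each power of x to zero and solving order by order (substituting the coefficients already found):
  x^0: 2 a_2 + 6 a_0 = 0  ->  2 a_2 = -6 a_0 = 6  ->  a_2 = 3
  x^1: 6 a_3 + 3 a_1 = 0  ->  6 a_3 = -3 a_1 = -6  ->  a_3 = -1
  x^2: 12 a_4 + 2 a_2 = 0  ->  12 a_4 = -2 a_2 = -6  ->  a_4 = -1/2
Truncated series: y(x) = -1 + 2 x + 3 x^2 - x^3 - (1/2) x^4 + O(x^5).

a_0 = -1; a_1 = 2; a_2 = 3; a_3 = -1; a_4 = -1/2


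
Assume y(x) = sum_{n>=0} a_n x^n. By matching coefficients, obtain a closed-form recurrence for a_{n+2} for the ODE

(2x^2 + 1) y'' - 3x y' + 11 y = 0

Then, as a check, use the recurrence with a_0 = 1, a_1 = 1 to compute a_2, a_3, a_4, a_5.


Substitute y = sum_n a_n x^n.
(1 + 2 x^2) y'' contributes (n+2)(n+1) a_{n+2} + 2 n(n-1) a_n at x^n.
-3 x y'(x) contributes -3 n a_n at x^n.
11 y(x) contributes 11 a_n at x^n.
Matching x^n: (n+2)(n+1) a_{n+2} + (2 n(n-1) - 3 n + 11) a_n = 0.
Thus a_{n+2} = (-2 n(n-1) + 3 n - 11) / ((n+1)(n+2)) * a_n.

Check with a_0 = 1, a_1 = 1 (apply the recurrence for n = 0, 1, 2, 3): a_0 = 1, a_1 = 1, a_2 = -11/2, a_3 = -4/3, a_4 = 33/8, a_5 = 14/15.

a_(n+2) = (-2 n(n-1) + 3 n - 11) / ((n+1)(n+2)) * a_n; check: a_0 = 1, a_1 = 1, a_2 = -11/2, a_3 = -4/3, a_4 = 33/8, a_5 = 14/15


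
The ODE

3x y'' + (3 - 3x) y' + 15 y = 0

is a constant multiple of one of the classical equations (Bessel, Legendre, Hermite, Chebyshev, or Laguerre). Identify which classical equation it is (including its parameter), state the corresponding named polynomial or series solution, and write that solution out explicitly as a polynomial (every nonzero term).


All three coefficients share the factor 3; dividing through by 3 gives  x y'' + (1 - x) y' + 5 y = 0.
This matches the Laguerre equation x y'' + (1 - x) y' + n y = 0 with n = 5; the polynomial solution is L_5(x).
With y = sum_k a_k x^k, matching x^k gives (k+1)k a_{k+1} + (k+1) a_{k+1} - k a_k + n a_k = 0, i.e. (k+1)^2 a_{k+1} = (k - n) a_k = (k - 5) a_k. The right side vanishes at k = 5, so the series terminates at degree 5.
Standard normalization L_n(0) = 1 gives a_0 = 1. Work upward with a_{k+1} = (k - 5) a_k / (k+1)^2:
  a_1 = (0 - 5)(1) / 1^2 = -5/1 = -5
  a_2 = (1 - 5)(-5) / 2^2 = 20/4 = 5
  a_3 = (2 - 5)(5) / 3^2 = -15/9 = -5/3
  a_4 = (3 - 5)(-5/3) / 4^2 = (10/3)/16 = 5/24
  a_5 = (4 - 5)(5/24) / 5^2 = (-5/24)/25 = -1/120
Hence L_5(x) = -x^5/120 + 5 x^4/24 - 5 x^3/3 + 5 x^2 - 5 x + 1.

L_5(x); series = -x^5/120 + 5 x^4/24 - 5 x^3/3 + 5 x^2 - 5 x + 1


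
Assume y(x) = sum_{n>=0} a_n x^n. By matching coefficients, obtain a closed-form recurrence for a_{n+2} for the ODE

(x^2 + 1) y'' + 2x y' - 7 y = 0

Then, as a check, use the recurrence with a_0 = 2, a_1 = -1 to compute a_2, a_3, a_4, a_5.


Substitute y = sum_n a_n x^n.
(1 + 1 x^2) y'' contributes (n+2)(n+1) a_{n+2} + n(n-1) a_n at x^n.
2 x y'(x) contributes 2 n a_n at x^n.
-7 y(x) contributes -7 a_n at x^n.
Matching x^n: (n+2)(n+1) a_{n+2} + (n(n-1) + 2 n - 7) a_n = 0.
Thus a_{n+2} = (-n(n-1) - 2 n + 7) / ((n+1)(n+2)) * a_n.

Check with a_0 = 2, a_1 = -1 (apply the recurrence for n = 0, 1, 2, 3): a_0 = 2, a_1 = -1, a_2 = 7, a_3 = -5/6, a_4 = 7/12, a_5 = 5/24.

a_(n+2) = (-n(n-1) - 2 n + 7) / ((n+1)(n+2)) * a_n; check: a_0 = 2, a_1 = -1, a_2 = 7, a_3 = -5/6, a_4 = 7/12, a_5 = 5/24


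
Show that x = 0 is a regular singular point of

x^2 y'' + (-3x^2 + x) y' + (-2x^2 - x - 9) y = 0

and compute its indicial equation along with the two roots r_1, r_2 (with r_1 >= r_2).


Divide by x^2 to reach normal form y'' + P_1(x) y' + P_2(x) y = 0 with P_1(x) = -3 + 1/x and P_2(x) = -2 - 1/x - 9/x^2.
x = 0 is a singular point because the y'-coefficient -3 + 1/x has a pole at x = 0 and the y-coefficient -2 - 1/x - 9/x^2 has a pole at x = 0.
It is a regular singular point because x P_1(x) = p(x) = 1 - 3x and x^2 P_2(x) = q(x) = -2x^2 - x - 9 are polynomials, hence analytic at x = 0.
p(0) = 1,  q(0) = -9.
Indicial equation: r(r-1) + p(0) r + q(0) = 0, i.e. r^2 + (p(0) - 1) r + q(0) = 0, i.e. r^2 - 9 = 0.
Discriminant: (0)^2 - 4(-9) = 36, so r = (0 ± 6)/2.
Solving: r_1 = 3, r_2 = -3.

indicial: r^2 - 9 = 0; roots r_1 = 3, r_2 = -3


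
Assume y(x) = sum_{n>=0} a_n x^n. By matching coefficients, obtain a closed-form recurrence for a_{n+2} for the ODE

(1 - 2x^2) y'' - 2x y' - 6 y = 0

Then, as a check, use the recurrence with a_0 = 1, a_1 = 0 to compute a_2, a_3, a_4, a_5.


Substitute y = sum_n a_n x^n.
(1 - 2 x^2) y'' contributes (n+2)(n+1) a_{n+2} - 2 n(n-1) a_n at x^n.
-2 x y'(x) contributes -2 n a_n at x^n.
-6 y(x) contributes -6 a_n at x^n.
Matching x^n: (n+2)(n+1) a_{n+2} + (-2 n(n-1) - 2 n - 6) a_n = 0.
Thus a_{n+2} = (2 n(n-1) + 2 n + 6) / ((n+1)(n+2)) * a_n.

Check with a_0 = 1, a_1 = 0 (apply the recurrence for n = 0, 1, 2, 3): a_0 = 1, a_1 = 0, a_2 = 3, a_3 = 0, a_4 = 7/2, a_5 = 0.

a_(n+2) = (2 n(n-1) + 2 n + 6) / ((n+1)(n+2)) * a_n; check: a_0 = 1, a_1 = 0, a_2 = 3, a_3 = 0, a_4 = 7/2, a_5 = 0


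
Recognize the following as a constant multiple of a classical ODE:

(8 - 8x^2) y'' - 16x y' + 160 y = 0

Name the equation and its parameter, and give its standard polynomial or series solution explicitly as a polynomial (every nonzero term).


All three coefficients share the factor 8; dividing through by 8 gives  (1 - x^2) y'' - 2x y' + 20 y = 0.
This matches the Legendre equation (1 - x^2) y'' - 2x y' + n(n+1) y = 0 (note the -2x y' term) with n(n+1) = 20, so n = 4; the polynomial solution is P_4(x).
With y = sum_k a_k x^k, matching x^k gives (k+2)(k+1) a_{k+2} = [k(k+1) - n(n+1)] a_k = (k - 4)(k + 5) a_k. The right side vanishes at k = 4, so the series with the parity of 4 terminates at degree 4.
Standard normalization (P_n(1) = 1): leading coefficient (2n)!/(2^n (n!)^2) = 40320/(16*576) = 35/8, so a_4 = 35/8. Work downward with a_k = (k+1)(k+2) a_{k+2} / ((k - 4)(k + 5)):
  a_2 = (3)(4)(35/8) / ((2 - 4)(2 + 5)) = (105/2)/(-14) = -15/4
  a_0 = (1)(2)(-15/4) / ((0 - 4)(0 + 5)) = (-15/2)/(-20) = 3/8
Hence P_4(x) = 35 x^4/8 - 15 x^2/4 + 3/8.

P_4(x); series = 35 x^4/8 - 15 x^2/4 + 3/8


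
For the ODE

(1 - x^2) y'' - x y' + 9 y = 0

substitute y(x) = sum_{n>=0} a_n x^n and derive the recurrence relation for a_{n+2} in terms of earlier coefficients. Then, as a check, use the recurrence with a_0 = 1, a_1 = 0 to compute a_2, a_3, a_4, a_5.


Substitute y = sum_n a_n x^n.
(1 - 1 x^2) y'' contributes (n+2)(n+1) a_{n+2} - n(n-1) a_n at x^n.
-x y'(x) contributes -n a_n at x^n.
9 y(x) contributes 9 a_n at x^n.
Matching x^n: (n+2)(n+1) a_{n+2} + (-n(n-1) - n + 9) a_n = 0.
Thus a_{n+2} = (n(n-1) + n - 9) / ((n+1)(n+2)) * a_n.

Check with a_0 = 1, a_1 = 0 (apply the recurrence for n = 0, 1, 2, 3): a_0 = 1, a_1 = 0, a_2 = -9/2, a_3 = 0, a_4 = 15/8, a_5 = 0.

a_(n+2) = (n(n-1) + n - 9) / ((n+1)(n+2)) * a_n; check: a_0 = 1, a_1 = 0, a_2 = -9/2, a_3 = 0, a_4 = 15/8, a_5 = 0


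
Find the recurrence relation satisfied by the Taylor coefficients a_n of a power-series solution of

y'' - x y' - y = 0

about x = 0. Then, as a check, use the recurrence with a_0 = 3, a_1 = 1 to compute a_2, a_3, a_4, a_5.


Substitute y = sum_n a_n x^n.
y''(x) has coefficient (n+2)(n+1) a_{n+2} at x^n;
-x y'(x) has coefficient -n a_n at x^n (shift);
-y(x) has coefficient -1 a_n at x^n.
Matching x^n: (n+2)(n+1) a_{n+2} + (-n - 1) a_n = 0.
Thus a_{n+2} = (n + 1) / ((n+1)(n+2)) * a_n.

Check with a_0 = 3, a_1 = 1 (apply the recurrence for n = 0, 1, 2, 3): a_0 = 3, a_1 = 1, a_2 = 3/2, a_3 = 1/3, a_4 = 3/8, a_5 = 1/15.

a_(n+2) = (n + 1) / ((n+1)(n+2)) * a_n; check: a_0 = 3, a_1 = 1, a_2 = 3/2, a_3 = 1/3, a_4 = 3/8, a_5 = 1/15


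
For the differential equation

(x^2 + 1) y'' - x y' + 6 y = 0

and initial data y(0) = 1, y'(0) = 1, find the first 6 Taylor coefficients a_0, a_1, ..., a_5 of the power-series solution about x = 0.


Ansatz: y(x) = sum_{n>=0} a_n x^n, so y'(x) = sum_{n>=1} n a_n x^(n-1) and y''(x) = sum_{n>=2} n(n-1) a_n x^(n-2).
Substitute into P(x) y'' + Q(x) y' + R(x) y = 0 with P(x) = x^2 + 1, Q(x) = -x, R(x) = 6, and match powers of x.
Initial conditions: a_0 = 1, a_1 = 1.
Setting the coefficient of each power of x to zero and solving order by order (substituting the coefficients already found):
  x^0: 2 a_2 + 6 a_0 = 0  ->  2 a_2 = -6 a_0 = -6  ->  a_2 = -3
  x^1: 6 a_3 + 5 a_1 = 0  ->  6 a_3 = -5 a_1 = -5  ->  a_3 = -5/6
  x^2: 12 a_4 + 6 a_2 = 0  ->  12 a_4 = -6 a_2 = 18  ->  a_4 = 3/2
  x^3: 20 a_5 + 9 a_3 = 0  ->  20 a_5 = -9 a_3 = 15/2  ->  a_5 = 3/8
Truncated series: y(x) = 1 + x - 3 x^2 - (5/6) x^3 + (3/2) x^4 + (3/8) x^5 + O(x^6).

a_0 = 1; a_1 = 1; a_2 = -3; a_3 = -5/6; a_4 = 3/2; a_5 = 3/8


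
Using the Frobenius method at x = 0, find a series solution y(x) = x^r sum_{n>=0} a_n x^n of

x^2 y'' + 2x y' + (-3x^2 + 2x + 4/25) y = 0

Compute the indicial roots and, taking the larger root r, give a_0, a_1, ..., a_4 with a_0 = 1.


Write in Frobenius form y'' + (p(x)/x) y' + (q(x)/x^2) y = 0:
  p(x) = 2,  q(x) = -3x^2 + 2x + 4/25.
Indicial equation: r(r-1) + (2) r + (4/25) = 0 -> roots r_1 = -1/5, r_2 = -4/5.
Take r = r_1 = -1/5. Let y(x) = x^r sum_{n>=0} a_n x^n with a_0 = 1.
Substitute y = x^r sum a_n x^n and match x^{r+n}. The recurrence is
  D(n) a_n + 2 a_{n-1} - 3 a_{n-2} = 0,  where D(n) = (r+n)(r+n-1) + (2)(r+n) + (4/25).
  a_n = [-2 a_{n-1} + 3 a_{n-2}] / D(n).
Since the indicial polynomial factors as (r - r_1)(r - r_2), D(n) = (r_1 + n - r_1)(r_1 + n - r_2) = n(n + 3/5).
Evaluating step by step (a_0 = 1):
  n = 1: D(1) = 1(1 + 3/5) = 8/5; numerator = -2(1) = -2; a_1 = (-2)/(8/5) = -5/4
  n = 2: D(2) = 2(2 + 3/5) = 26/5; numerator = -2(-5/4) + 3(1) = 11/2; a_2 = (11/2)/(26/5) = 55/52
  n = 3: D(3) = 3(3 + 3/5) = 54/5; numerator = -2(55/52) + 3(-5/4) = -305/52; a_3 = (-305/52)/(54/5) = -1525/2808
  n = 4: D(4) = 4(4 + 3/5) = 92/5; numerator = -2(-1525/2808) + 3(55/52) = 115/27; a_4 = (115/27)/(92/5) = 25/108

r = -1/5; a_0 = 1; a_1 = -5/4; a_2 = 55/52; a_3 = -1525/2808; a_4 = 25/108


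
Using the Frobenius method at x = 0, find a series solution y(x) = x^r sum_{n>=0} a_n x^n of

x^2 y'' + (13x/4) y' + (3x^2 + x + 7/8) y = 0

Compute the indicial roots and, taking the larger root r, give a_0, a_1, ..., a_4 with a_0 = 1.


Write in Frobenius form y'' + (p(x)/x) y' + (q(x)/x^2) y = 0:
  p(x) = 13/4,  q(x) = 3x^2 + x + 7/8.
Indicial equation: r(r-1) + (13/4) r + (7/8) = 0 -> roots r_1 = -1/2, r_2 = -7/4.
Take r = r_1 = -1/2. Let y(x) = x^r sum_{n>=0} a_n x^n with a_0 = 1.
Substitute y = x^r sum a_n x^n and match x^{r+n}. The recurrence is
  D(n) a_n + 1 a_{n-1} + 3 a_{n-2} = 0,  where D(n) = (r+n)(r+n-1) + (13/4)(r+n) + (7/8).
  a_n = [-1 a_{n-1} - 3 a_{n-2}] / D(n).
Since the indicial polynomial factors as (r - r_1)(r - r_2), D(n) = (r_1 + n - r_1)(r_1 + n - r_2) = n(n + 5/4).
Evaluating step by step (a_0 = 1):
  n = 1: D(1) = 1(1 + 5/4) = 9/4; numerator = -1(1) = -1; a_1 = (-1)/(9/4) = -4/9
  n = 2: D(2) = 2(2 + 5/4) = 13/2; numerator = -1(-4/9) - 3(1) = -23/9; a_2 = (-23/9)/(13/2) = -46/117
  n = 3: D(3) = 3(3 + 5/4) = 51/4; numerator = -1(-46/117) - 3(-4/9) = 202/117; a_3 = (202/117)/(51/4) = 808/5967
  n = 4: D(4) = 4(4 + 5/4) = 21; numerator = -1(808/5967) - 3(-46/117) = 6230/5967; a_4 = (6230/5967)/(21) = 890/17901

r = -1/2; a_0 = 1; a_1 = -4/9; a_2 = -46/117; a_3 = 808/5967; a_4 = 890/17901


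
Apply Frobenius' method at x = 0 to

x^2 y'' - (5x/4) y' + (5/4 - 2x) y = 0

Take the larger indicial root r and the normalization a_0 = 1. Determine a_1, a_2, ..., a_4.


Write in Frobenius form y'' + (p(x)/x) y' + (q(x)/x^2) y = 0:
  p(x) = -5/4,  q(x) = 5/4 - 2x.
Indicial equation: r(r-1) + (-5/4) r + (5/4) = 0 -> roots r_1 = 5/4, r_2 = 1.
Take r = r_1 = 5/4. Let y(x) = x^r sum_{n>=0} a_n x^n with a_0 = 1.
Substitute y = x^r sum a_n x^n and match x^{r+n}. The recurrence is
  D(n) a_n - 2 a_{n-1} = 0,  where D(n) = (r+n)(r+n-1) + (-5/4)(r+n) + (5/4).
  a_n = 2 / D(n) * a_{n-1}.
Since the indicial polynomial factors as (r - r_1)(r - r_2), D(n) = (r_1 + n - r_1)(r_1 + n - r_2) = n(n + 1/4).
Evaluating step by step (a_0 = 1):
  n = 1: D(1) = 1(1 + 1/4) = 5/4; numerator = 2(1) = 2; a_1 = (2)/(5/4) = 8/5
  n = 2: D(2) = 2(2 + 1/4) = 9/2; numerator = 2(8/5) = 16/5; a_2 = (16/5)/(9/2) = 32/45
  n = 3: D(3) = 3(3 + 1/4) = 39/4; numerator = 2(32/45) = 64/45; a_3 = (64/45)/(39/4) = 256/1755
  n = 4: D(4) = 4(4 + 1/4) = 17; numerator = 2(256/1755) = 512/1755; a_4 = (512/1755)/(17) = 512/29835

r = 5/4; a_0 = 1; a_1 = 8/5; a_2 = 32/45; a_3 = 256/1755; a_4 = 512/29835


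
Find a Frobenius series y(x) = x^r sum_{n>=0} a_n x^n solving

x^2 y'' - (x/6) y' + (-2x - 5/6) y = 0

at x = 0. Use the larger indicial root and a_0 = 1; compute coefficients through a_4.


Write in Frobenius form y'' + (p(x)/x) y' + (q(x)/x^2) y = 0:
  p(x) = -1/6,  q(x) = -2x - 5/6.
Indicial equation: r(r-1) + (-1/6) r + (-5/6) = 0 -> roots r_1 = 5/3, r_2 = -1/2.
Take r = r_1 = 5/3. Let y(x) = x^r sum_{n>=0} a_n x^n with a_0 = 1.
Substitute y = x^r sum a_n x^n and match x^{r+n}. The recurrence is
  D(n) a_n - 2 a_{n-1} = 0,  where D(n) = (r+n)(r+n-1) + (-1/6)(r+n) + (-5/6).
  a_n = 2 / D(n) * a_{n-1}.
Since the indicial polynomial factors as (r - r_1)(r - r_2), D(n) = (r_1 + n - r_1)(r_1 + n - r_2) = n(n + 13/6).
Evaluating step by step (a_0 = 1):
  n = 1: D(1) = 1(1 + 13/6) = 19/6; numerator = 2(1) = 2; a_1 = (2)/(19/6) = 12/19
  n = 2: D(2) = 2(2 + 13/6) = 25/3; numerator = 2(12/19) = 24/19; a_2 = (24/19)/(25/3) = 72/475
  n = 3: D(3) = 3(3 + 13/6) = 31/2; numerator = 2(72/475) = 144/475; a_3 = (144/475)/(31/2) = 288/14725
  n = 4: D(4) = 4(4 + 13/6) = 74/3; numerator = 2(288/14725) = 576/14725; a_4 = (576/14725)/(74/3) = 864/544825

r = 5/3; a_0 = 1; a_1 = 12/19; a_2 = 72/475; a_3 = 288/14725; a_4 = 864/544825


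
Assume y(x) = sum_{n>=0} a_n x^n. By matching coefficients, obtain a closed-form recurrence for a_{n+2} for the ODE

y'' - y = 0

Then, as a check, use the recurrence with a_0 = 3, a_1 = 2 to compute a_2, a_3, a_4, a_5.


Substitute y = sum_n a_n x^n into y'' + (const) y = 0.
y''(x) = sum_{n>=0} (n+2)(n+1) a_{n+2} x^n.
The ODE becomes sum_n [(n+2)(n+1) a_{n+2} - 1 a_n] x^n = 0.
Setting each coefficient to zero gives the recurrence:
  (n+2)(n+1) a_{n+2} - 1 a_n = 0,
  a_{n+2} = 1 / ((n+1)(n+2)) a_n.

Check with a_0 = 3, a_1 = 2 (apply the recurrence for n = 0, 1, 2, 3): a_0 = 3, a_1 = 2, a_2 = 3/2, a_3 = 1/3, a_4 = 1/8, a_5 = 1/60.

a_{n+2} = 1/((n+1)(n+2)) * a_n; check: a_0 = 3, a_1 = 2, a_2 = 3/2, a_3 = 1/3, a_4 = 1/8, a_5 = 1/60


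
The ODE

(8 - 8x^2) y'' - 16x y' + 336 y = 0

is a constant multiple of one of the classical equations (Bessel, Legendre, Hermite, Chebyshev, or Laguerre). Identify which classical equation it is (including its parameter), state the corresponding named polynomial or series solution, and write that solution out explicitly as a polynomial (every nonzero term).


All three coefficients share the factor 8; dividing through by 8 gives  (1 - x^2) y'' - 2x y' + 42 y = 0.
This matches the Legendre equation (1 - x^2) y'' - 2x y' + n(n+1) y = 0 (note the -2x y' term) with n(n+1) = 42, so n = 6; the polynomial solution is P_6(x).
With y = sum_k a_k x^k, matching x^k gives (k+2)(k+1) a_{k+2} = [k(k+1) - n(n+1)] a_k = (k - 6)(k + 7) a_k. The right side vanishes at k = 6, so the series with the parity of 6 terminates at degree 6.
Standard normalization (P_n(1) = 1): leading coefficient (2n)!/(2^n (n!)^2) = 479001600/(64*518400) = 231/16, so a_6 = 231/16. Work downward with a_k = (k+1)(k+2) a_{k+2} / ((k - 6)(k + 7)):
  a_4 = (5)(6)(231/16) / ((4 - 6)(4 + 7)) = (3465/8)/(-22) = -315/16
  a_2 = (3)(4)(-315/16) / ((2 - 6)(2 + 7)) = (-945/4)/(-36) = 105/16
  a_0 = (1)(2)(105/16) / ((0 - 6)(0 + 7)) = (105/8)/(-42) = -5/16
Hence P_6(x) = 231 x^6/16 - 315 x^4/16 + 105 x^2/16 - 5/16.

P_6(x); series = 231 x^6/16 - 315 x^4/16 + 105 x^2/16 - 5/16


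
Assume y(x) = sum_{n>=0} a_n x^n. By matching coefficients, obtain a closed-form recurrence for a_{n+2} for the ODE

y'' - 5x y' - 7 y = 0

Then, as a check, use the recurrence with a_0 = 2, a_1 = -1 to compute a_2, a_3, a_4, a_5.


Substitute y = sum_n a_n x^n.
y''(x) has coefficient (n+2)(n+1) a_{n+2} at x^n;
-5 x y'(x) has coefficient -5 n a_n at x^n (shift);
-7 y(x) has coefficient -7 a_n at x^n.
Matching x^n: (n+2)(n+1) a_{n+2} + (-5n - 7) a_n = 0.
Thus a_{n+2} = (5n + 7) / ((n+1)(n+2)) * a_n.

Check with a_0 = 2, a_1 = -1 (apply the recurrence for n = 0, 1, 2, 3): a_0 = 2, a_1 = -1, a_2 = 7, a_3 = -2, a_4 = 119/12, a_5 = -11/5.

a_(n+2) = (5n + 7) / ((n+1)(n+2)) * a_n; check: a_0 = 2, a_1 = -1, a_2 = 7, a_3 = -2, a_4 = 119/12, a_5 = -11/5


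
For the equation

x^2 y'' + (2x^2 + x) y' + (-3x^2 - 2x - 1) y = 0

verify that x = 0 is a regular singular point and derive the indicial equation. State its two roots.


Divide by x^2 to reach normal form y'' + P_1(x) y' + P_2(x) y = 0 with P_1(x) = 2 + 1/x and P_2(x) = -3 - 2/x - 1/x^2.
x = 0 is a singular point because the y'-coefficient 2 + 1/x has a pole at x = 0 and the y-coefficient -3 - 2/x - 1/x^2 has a pole at x = 0.
It is a regular singular point because x P_1(x) = p(x) = 2x + 1 and x^2 P_2(x) = q(x) = -3x^2 - 2x - 1 are polynomials, hence analytic at x = 0.
p(0) = 1,  q(0) = -1.
Indicial equation: r(r-1) + p(0) r + q(0) = 0, i.e. r^2 + (p(0) - 1) r + q(0) = 0, i.e. r^2 - 1 = 0.
Discriminant: (0)^2 - 4(-1) = 4, so r = (0 ± 2)/2.
Solving: r_1 = 1, r_2 = -1.

indicial: r^2 - 1 = 0; roots r_1 = 1, r_2 = -1


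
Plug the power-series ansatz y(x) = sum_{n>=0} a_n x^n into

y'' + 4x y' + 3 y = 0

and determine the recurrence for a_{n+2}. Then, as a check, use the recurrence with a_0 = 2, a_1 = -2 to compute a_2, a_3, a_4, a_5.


Substitute y = sum_n a_n x^n.
y''(x) has coefficient (n+2)(n+1) a_{n+2} at x^n;
4 x y'(x) has coefficient 4 n a_n at x^n (shift);
3 y(x) has coefficient 3 a_n at x^n.
Matching x^n: (n+2)(n+1) a_{n+2} + (4n + 3) a_n = 0.
Thus a_{n+2} = (-4n - 3) / ((n+1)(n+2)) * a_n.

Check with a_0 = 2, a_1 = -2 (apply the recurrence for n = 0, 1, 2, 3): a_0 = 2, a_1 = -2, a_2 = -3, a_3 = 7/3, a_4 = 11/4, a_5 = -7/4.

a_(n+2) = (-4n - 3) / ((n+1)(n+2)) * a_n; check: a_0 = 2, a_1 = -2, a_2 = -3, a_3 = 7/3, a_4 = 11/4, a_5 = -7/4


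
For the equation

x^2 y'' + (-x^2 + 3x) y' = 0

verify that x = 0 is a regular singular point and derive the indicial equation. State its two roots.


Divide by x^2 to reach normal form y'' + P_1(x) y' + P_2(x) y = 0 with P_1(x) = -1 + 3/x and P_2(x) = 0.
x = 0 is a singular point because the y'-coefficient -1 + 3/x has a pole at x = 0.
It is a regular singular point because x P_1(x) = p(x) = 3 - x and x^2 P_2(x) = q(x) = 0 are polynomials, hence analytic at x = 0.
p(0) = 3,  q(0) = 0.
Indicial equation: r(r-1) + p(0) r + q(0) = 0, i.e. r^2 + (p(0) - 1) r + q(0) = 0, i.e. r^2 + 2 r = 0.
Discriminant: (2)^2 - 4(0) = 4, so r = (-2 ± 2)/2.
Solving: r_1 = 0, r_2 = -2.

indicial: r^2 + 2 r = 0; roots r_1 = 0, r_2 = -2


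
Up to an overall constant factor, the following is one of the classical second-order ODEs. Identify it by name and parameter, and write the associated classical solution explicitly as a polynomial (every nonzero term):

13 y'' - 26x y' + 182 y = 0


All three coefficients share the factor 13; dividing through by 13 gives  y'' - 2x y' + 14 y = 0.
This matches the Hermite equation y'' - 2x y' + 2n y = 0 with 2n = 14, so n = 7; the polynomial solution is H_7(x).
With y = sum_k a_k x^k, matching x^k gives (k+2)(k+1) a_{k+2} = 2(k - n) a_k = 2(k - 7) a_k. The right side vanishes at k = 7, so the series with the parity of 7 terminates at degree 7.
Standard normalization: leading coefficient of H_n is 2^n, so a_7 = 2^7 = 128. Work downward with a_k = (k+1)(k+2) a_{k+2} / (2(k - n)):
  a_5 = (6)(7)(128) / (2(5 - 7)) = 5376/(-4) = -1344
  a_3 = (4)(5)(-1344) / (2(3 - 7)) = -26880/(-8) = 3360
  a_1 = (2)(3)(3360) / (2(1 - 7)) = 20160/(-12) = -1680
Hence H_7(x) = 128 x^7 - 1344 x^5 + 3360 x^3 - 1680 x.

H_7(x); series = 128 x^7 - 1344 x^5 + 3360 x^3 - 1680 x


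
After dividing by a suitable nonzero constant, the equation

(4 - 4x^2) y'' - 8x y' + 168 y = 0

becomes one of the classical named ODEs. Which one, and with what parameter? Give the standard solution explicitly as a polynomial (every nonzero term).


All three coefficients share the factor 4; dividing through by 4 gives  (1 - x^2) y'' - 2x y' + 42 y = 0.
This matches the Legendre equation (1 - x^2) y'' - 2x y' + n(n+1) y = 0 (note the -2x y' term) with n(n+1) = 42, so n = 6; the polynomial solution is P_6(x).
With y = sum_k a_k x^k, matching x^k gives (k+2)(k+1) a_{k+2} = [k(k+1) - n(n+1)] a_k = (k - 6)(k + 7) a_k. The right side vanishes at k = 6, so the series with the parity of 6 terminates at degree 6.
Standard normalization (P_n(1) = 1): leading coefficient (2n)!/(2^n (n!)^2) = 479001600/(64*518400) = 231/16, so a_6 = 231/16. Work downward with a_k = (k+1)(k+2) a_{k+2} / ((k - 6)(k + 7)):
  a_4 = (5)(6)(231/16) / ((4 - 6)(4 + 7)) = (3465/8)/(-22) = -315/16
  a_2 = (3)(4)(-315/16) / ((2 - 6)(2 + 7)) = (-945/4)/(-36) = 105/16
  a_0 = (1)(2)(105/16) / ((0 - 6)(0 + 7)) = (105/8)/(-42) = -5/16
Hence P_6(x) = 231 x^6/16 - 315 x^4/16 + 105 x^2/16 - 5/16.

P_6(x); series = 231 x^6/16 - 315 x^4/16 + 105 x^2/16 - 5/16


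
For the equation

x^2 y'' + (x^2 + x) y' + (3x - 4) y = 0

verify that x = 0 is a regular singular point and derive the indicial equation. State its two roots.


Divide by x^2 to reach normal form y'' + P_1(x) y' + P_2(x) y = 0 with P_1(x) = 1 + 1/x and P_2(x) = 3/x - 4/x^2.
x = 0 is a singular point because the y'-coefficient 1 + 1/x has a pole at x = 0 and the y-coefficient 3/x - 4/x^2 has a pole at x = 0.
It is a regular singular point because x P_1(x) = p(x) = x + 1 and x^2 P_2(x) = q(x) = 3x - 4 are polynomials, hence analytic at x = 0.
p(0) = 1,  q(0) = -4.
Indicial equation: r(r-1) + p(0) r + q(0) = 0, i.e. r^2 + (p(0) - 1) r + q(0) = 0, i.e. r^2 - 4 = 0.
Discriminant: (0)^2 - 4(-4) = 16, so r = (0 ± 4)/2.
Solving: r_1 = 2, r_2 = -2.

indicial: r^2 - 4 = 0; roots r_1 = 2, r_2 = -2


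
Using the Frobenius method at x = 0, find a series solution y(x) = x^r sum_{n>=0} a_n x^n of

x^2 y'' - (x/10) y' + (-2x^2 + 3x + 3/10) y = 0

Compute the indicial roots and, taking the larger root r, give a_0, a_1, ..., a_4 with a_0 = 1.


Write in Frobenius form y'' + (p(x)/x) y' + (q(x)/x^2) y = 0:
  p(x) = -1/10,  q(x) = -2x^2 + 3x + 3/10.
Indicial equation: r(r-1) + (-1/10) r + (3/10) = 0 -> roots r_1 = 3/5, r_2 = 1/2.
Take r = r_1 = 3/5. Let y(x) = x^r sum_{n>=0} a_n x^n with a_0 = 1.
Substitute y = x^r sum a_n x^n and match x^{r+n}. The recurrence is
  D(n) a_n + 3 a_{n-1} - 2 a_{n-2} = 0,  where D(n) = (r+n)(r+n-1) + (-1/10)(r+n) + (3/10).
  a_n = [-3 a_{n-1} + 2 a_{n-2}] / D(n).
Since the indicial polynomial factors as (r - r_1)(r - r_2), D(n) = (r_1 + n - r_1)(r_1 + n - r_2) = n(n + 1/10).
Evaluating step by step (a_0 = 1):
  n = 1: D(1) = 1(1 + 1/10) = 11/10; numerator = -3(1) = -3; a_1 = (-3)/(11/10) = -30/11
  n = 2: D(2) = 2(2 + 1/10) = 21/5; numerator = -3(-30/11) + 2(1) = 112/11; a_2 = (112/11)/(21/5) = 80/33
  n = 3: D(3) = 3(3 + 1/10) = 93/10; numerator = -3(80/33) + 2(-30/11) = -140/11; a_3 = (-140/11)/(93/10) = -1400/1023
  n = 4: D(4) = 4(4 + 1/10) = 82/5; numerator = -3(-1400/1023) + 2(80/33) = 9160/1023; a_4 = (9160/1023)/(82/5) = 22900/41943

r = 3/5; a_0 = 1; a_1 = -30/11; a_2 = 80/33; a_3 = -1400/1023; a_4 = 22900/41943


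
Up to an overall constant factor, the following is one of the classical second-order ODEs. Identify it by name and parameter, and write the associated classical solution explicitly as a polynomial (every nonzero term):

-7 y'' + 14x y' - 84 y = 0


All three coefficients share the factor -7; dividing through by -7 gives  y'' - 2x y' + 12 y = 0.
This matches the Hermite equation y'' - 2x y' + 2n y = 0 with 2n = 12, so n = 6; the polynomial solution is H_6(x).
With y = sum_k a_k x^k, matching x^k gives (k+2)(k+1) a_{k+2} = 2(k - n) a_k = 2(k - 6) a_k. The right side vanishes at k = 6, so the series with the parity of 6 terminates at degree 6.
Standard normalization: leading coefficient of H_n is 2^n, so a_6 = 2^6 = 64. Work downward with a_k = (k+1)(k+2) a_{k+2} / (2(k - n)):
  a_4 = (5)(6)(64) / (2(4 - 6)) = 1920/(-4) = -480
  a_2 = (3)(4)(-480) / (2(2 - 6)) = -5760/(-8) = 720
  a_0 = (1)(2)(720) / (2(0 - 6)) = 1440/(-12) = -120
Hence H_6(x) = 64 x^6 - 480 x^4 + 720 x^2 - 120.

H_6(x); series = 64 x^6 - 480 x^4 + 720 x^2 - 120


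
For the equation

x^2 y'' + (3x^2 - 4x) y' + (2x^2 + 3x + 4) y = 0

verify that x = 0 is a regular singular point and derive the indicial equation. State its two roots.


Divide by x^2 to reach normal form y'' + P_1(x) y' + P_2(x) y = 0 with P_1(x) = 3 - 4/x and P_2(x) = 2 + 3/x + 4/x^2.
x = 0 is a singular point because the y'-coefficient 3 - 4/x has a pole at x = 0 and the y-coefficient 2 + 3/x + 4/x^2 has a pole at x = 0.
It is a regular singular point because x P_1(x) = p(x) = 3x - 4 and x^2 P_2(x) = q(x) = 2x^2 + 3x + 4 are polynomials, hence analytic at x = 0.
p(0) = -4,  q(0) = 4.
Indicial equation: r(r-1) + p(0) r + q(0) = 0, i.e. r^2 + (p(0) - 1) r + q(0) = 0, i.e. r^2 - 5 r + 4 = 0.
Discriminant: (-5)^2 - 4(4) = 9, so r = (5 ± 3)/2.
Solving: r_1 = 4, r_2 = 1.

indicial: r^2 - 5 r + 4 = 0; roots r_1 = 4, r_2 = 1


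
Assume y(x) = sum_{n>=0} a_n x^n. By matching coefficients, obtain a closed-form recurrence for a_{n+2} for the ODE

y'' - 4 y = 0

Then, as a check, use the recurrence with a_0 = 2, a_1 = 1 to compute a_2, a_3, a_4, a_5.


Substitute y = sum_n a_n x^n into y'' + (const) y = 0.
y''(x) = sum_{n>=0} (n+2)(n+1) a_{n+2} x^n.
The ODE becomes sum_n [(n+2)(n+1) a_{n+2} - 4 a_n] x^n = 0.
Setting each coefficient to zero gives the recurrence:
  (n+2)(n+1) a_{n+2} - 4 a_n = 0,
  a_{n+2} = 4 / ((n+1)(n+2)) a_n.

Check with a_0 = 2, a_1 = 1 (apply the recurrence for n = 0, 1, 2, 3): a_0 = 2, a_1 = 1, a_2 = 4, a_3 = 2/3, a_4 = 4/3, a_5 = 2/15.

a_{n+2} = 4/((n+1)(n+2)) * a_n; check: a_0 = 2, a_1 = 1, a_2 = 4, a_3 = 2/3, a_4 = 4/3, a_5 = 2/15


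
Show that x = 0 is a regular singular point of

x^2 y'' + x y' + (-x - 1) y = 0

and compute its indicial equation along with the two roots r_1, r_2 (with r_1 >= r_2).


Divide by x^2 to reach normal form y'' + P_1(x) y' + P_2(x) y = 0 with P_1(x) = 1/x and P_2(x) = -1/x - 1/x^2.
x = 0 is a singular point because the y'-coefficient 1/x has a pole at x = 0 and the y-coefficient -1/x - 1/x^2 has a pole at x = 0.
It is a regular singular point because x P_1(x) = p(x) = 1 and x^2 P_2(x) = q(x) = -x - 1 are polynomials, hence analytic at x = 0.
p(0) = 1,  q(0) = -1.
Indicial equation: r(r-1) + p(0) r + q(0) = 0, i.e. r^2 + (p(0) - 1) r + q(0) = 0, i.e. r^2 - 1 = 0.
Discriminant: (0)^2 - 4(-1) = 4, so r = (0 ± 2)/2.
Solving: r_1 = 1, r_2 = -1.

indicial: r^2 - 1 = 0; roots r_1 = 1, r_2 = -1


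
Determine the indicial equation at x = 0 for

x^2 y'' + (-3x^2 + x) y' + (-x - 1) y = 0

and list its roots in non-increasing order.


Divide by x^2 to reach normal form y'' + P_1(x) y' + P_2(x) y = 0 with P_1(x) = -3 + 1/x and P_2(x) = -1/x - 1/x^2.
x = 0 is a singular point because the y'-coefficient -3 + 1/x has a pole at x = 0 and the y-coefficient -1/x - 1/x^2 has a pole at x = 0.
It is a regular singular point because x P_1(x) = p(x) = 1 - 3x and x^2 P_2(x) = q(x) = -x - 1 are polynomials, hence analytic at x = 0.
p(0) = 1,  q(0) = -1.
Indicial equation: r(r-1) + p(0) r + q(0) = 0, i.e. r^2 + (p(0) - 1) r + q(0) = 0, i.e. r^2 - 1 = 0.
Discriminant: (0)^2 - 4(-1) = 4, so r = (0 ± 2)/2.
Solving: r_1 = 1, r_2 = -1.

indicial: r^2 - 1 = 0; roots r_1 = 1, r_2 = -1


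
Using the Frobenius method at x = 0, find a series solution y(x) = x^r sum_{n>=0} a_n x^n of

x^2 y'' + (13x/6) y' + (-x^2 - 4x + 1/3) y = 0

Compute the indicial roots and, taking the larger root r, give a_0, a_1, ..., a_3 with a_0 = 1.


Write in Frobenius form y'' + (p(x)/x) y' + (q(x)/x^2) y = 0:
  p(x) = 13/6,  q(x) = -x^2 - 4x + 1/3.
Indicial equation: r(r-1) + (13/6) r + (1/3) = 0 -> roots r_1 = -1/2, r_2 = -2/3.
Take r = r_1 = -1/2. Let y(x) = x^r sum_{n>=0} a_n x^n with a_0 = 1.
Substitute y = x^r sum a_n x^n and match x^{r+n}. The recurrence is
  D(n) a_n - 4 a_{n-1} - 1 a_{n-2} = 0,  where D(n) = (r+n)(r+n-1) + (13/6)(r+n) + (1/3).
  a_n = [4 a_{n-1} + 1 a_{n-2}] / D(n).
Since the indicial polynomial factors as (r - r_1)(r - r_2), D(n) = (r_1 + n - r_1)(r_1 + n - r_2) = n(n + 1/6).
Evaluating step by step (a_0 = 1):
  n = 1: D(1) = 1(1 + 1/6) = 7/6; numerator = 4(1) = 4; a_1 = (4)/(7/6) = 24/7
  n = 2: D(2) = 2(2 + 1/6) = 13/3; numerator = 4(24/7) + 1(1) = 103/7; a_2 = (103/7)/(13/3) = 309/91
  n = 3: D(3) = 3(3 + 1/6) = 19/2; numerator = 4(309/91) + 1(24/7) = 1548/91; a_3 = (1548/91)/(19/2) = 3096/1729

r = -1/2; a_0 = 1; a_1 = 24/7; a_2 = 309/91; a_3 = 3096/1729


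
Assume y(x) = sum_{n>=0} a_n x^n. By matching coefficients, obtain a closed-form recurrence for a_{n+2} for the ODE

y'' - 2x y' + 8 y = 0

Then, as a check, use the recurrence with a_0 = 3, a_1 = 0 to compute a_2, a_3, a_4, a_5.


Substitute y = sum_n a_n x^n.
y''(x) has coefficient (n+2)(n+1) a_{n+2} at x^n;
-2 x y'(x) has coefficient -2 n a_n at x^n (shift);
8 y(x) has coefficient 8 a_n at x^n.
Matching x^n: (n+2)(n+1) a_{n+2} + (-2n + 8) a_n = 0.
Thus a_{n+2} = (2n - 8) / ((n+1)(n+2)) * a_n.

Check with a_0 = 3, a_1 = 0 (apply the recurrence for n = 0, 1, 2, 3): a_0 = 3, a_1 = 0, a_2 = -12, a_3 = 0, a_4 = 4, a_5 = 0.

a_(n+2) = (2n - 8) / ((n+1)(n+2)) * a_n; check: a_0 = 3, a_1 = 0, a_2 = -12, a_3 = 0, a_4 = 4, a_5 = 0


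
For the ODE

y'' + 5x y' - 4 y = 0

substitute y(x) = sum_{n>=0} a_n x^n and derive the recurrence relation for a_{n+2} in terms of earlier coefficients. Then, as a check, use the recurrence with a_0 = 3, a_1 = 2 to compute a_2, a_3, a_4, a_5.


Substitute y = sum_n a_n x^n.
y''(x) has coefficient (n+2)(n+1) a_{n+2} at x^n;
5 x y'(x) has coefficient 5 n a_n at x^n (shift);
-4 y(x) has coefficient -4 a_n at x^n.
Matching x^n: (n+2)(n+1) a_{n+2} + (5n - 4) a_n = 0.
Thus a_{n+2} = (-5n + 4) / ((n+1)(n+2)) * a_n.

Check with a_0 = 3, a_1 = 2 (apply the recurrence for n = 0, 1, 2, 3): a_0 = 3, a_1 = 2, a_2 = 6, a_3 = -1/3, a_4 = -3, a_5 = 11/60.

a_(n+2) = (-5n + 4) / ((n+1)(n+2)) * a_n; check: a_0 = 3, a_1 = 2, a_2 = 6, a_3 = -1/3, a_4 = -3, a_5 = 11/60


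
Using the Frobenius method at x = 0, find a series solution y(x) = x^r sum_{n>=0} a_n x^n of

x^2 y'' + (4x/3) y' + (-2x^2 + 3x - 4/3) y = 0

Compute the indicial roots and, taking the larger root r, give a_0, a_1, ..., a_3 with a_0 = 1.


Write in Frobenius form y'' + (p(x)/x) y' + (q(x)/x^2) y = 0:
  p(x) = 4/3,  q(x) = -2x^2 + 3x - 4/3.
Indicial equation: r(r-1) + (4/3) r + (-4/3) = 0 -> roots r_1 = 1, r_2 = -4/3.
Take r = r_1 = 1. Let y(x) = x^r sum_{n>=0} a_n x^n with a_0 = 1.
Substitute y = x^r sum a_n x^n and match x^{r+n}. The recurrence is
  D(n) a_n + 3 a_{n-1} - 2 a_{n-2} = 0,  where D(n) = (r+n)(r+n-1) + (4/3)(r+n) + (-4/3).
  a_n = [-3 a_{n-1} + 2 a_{n-2}] / D(n).
Since the indicial polynomial factors as (r - r_1)(r - r_2), D(n) = (r_1 + n - r_1)(r_1 + n - r_2) = n(n + 7/3).
Evaluating step by step (a_0 = 1):
  n = 1: D(1) = 1(1 + 7/3) = 10/3; numerator = -3(1) = -3; a_1 = (-3)/(10/3) = -9/10
  n = 2: D(2) = 2(2 + 7/3) = 26/3; numerator = -3(-9/10) + 2(1) = 47/10; a_2 = (47/10)/(26/3) = 141/260
  n = 3: D(3) = 3(3 + 7/3) = 16; numerator = -3(141/260) + 2(-9/10) = -891/260; a_3 = (-891/260)/(16) = -891/4160

r = 1; a_0 = 1; a_1 = -9/10; a_2 = 141/260; a_3 = -891/4160


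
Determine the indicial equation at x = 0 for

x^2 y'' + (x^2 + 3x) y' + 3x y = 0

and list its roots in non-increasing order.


Divide by x^2 to reach normal form y'' + P_1(x) y' + P_2(x) y = 0 with P_1(x) = 1 + 3/x and P_2(x) = 3/x.
x = 0 is a singular point because the y'-coefficient 1 + 3/x has a pole at x = 0 and the y-coefficient 3/x has a pole at x = 0.
It is a regular singular point because x P_1(x) = p(x) = x + 3 and x^2 P_2(x) = q(x) = 3x are polynomials, hence analytic at x = 0.
p(0) = 3,  q(0) = 0.
Indicial equation: r(r-1) + p(0) r + q(0) = 0, i.e. r^2 + (p(0) - 1) r + q(0) = 0, i.e. r^2 + 2 r = 0.
Discriminant: (2)^2 - 4(0) = 4, so r = (-2 ± 2)/2.
Solving: r_1 = 0, r_2 = -2.

indicial: r^2 + 2 r = 0; roots r_1 = 0, r_2 = -2


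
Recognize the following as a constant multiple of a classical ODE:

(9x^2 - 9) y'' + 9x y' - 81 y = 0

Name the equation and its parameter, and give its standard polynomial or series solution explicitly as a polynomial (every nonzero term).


All three coefficients share the factor -9; dividing through by -9 gives  (1 - x^2) y'' - x y' + 9 y = 0.
This matches the Chebyshev equation (1 - x^2) y'' - x y' + n^2 y = 0 (note the -x y' term, not -2x y') with n^2 = 9, so n = 3; the polynomial solution is T_3(x).
With y = sum_k a_k x^k, matching x^k gives (k+2)(k+1) a_{k+2} = (k^2 - n^2) a_k = (k - 3)(k + 3) a_k. The right side vanishes at k = 3, so the series with the parity of 3 terminates at degree 3.
Standard normalization: leading coefficient of T_n is 2^(n-1), so a_3 = 2^2 = 4. Work downward with a_k = (k+1)(k+2) a_{k+2} / ((k - 3)(k + 3)):
  a_1 = (2)(3)(4) / ((1 - 3)(1 + 3)) = 24/(-8) = -3
Hence T_3(x) = 4 x^3 - 3 x.

T_3(x); series = 4 x^3 - 3 x


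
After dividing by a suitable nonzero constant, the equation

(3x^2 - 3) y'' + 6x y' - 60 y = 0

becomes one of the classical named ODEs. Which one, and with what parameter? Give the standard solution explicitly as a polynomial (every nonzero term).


All three coefficients share the factor -3; dividing through by -3 gives  (1 - x^2) y'' - 2x y' + 20 y = 0.
This matches the Legendre equation (1 - x^2) y'' - 2x y' + n(n+1) y = 0 (note the -2x y' term) with n(n+1) = 20, so n = 4; the polynomial solution is P_4(x).
With y = sum_k a_k x^k, matching x^k gives (k+2)(k+1) a_{k+2} = [k(k+1) - n(n+1)] a_k = (k - 4)(k + 5) a_k. The right side vanishes at k = 4, so the series with the parity of 4 terminates at degree 4.
Standard normalization (P_n(1) = 1): leading coefficient (2n)!/(2^n (n!)^2) = 40320/(16*576) = 35/8, so a_4 = 35/8. Work downward with a_k = (k+1)(k+2) a_{k+2} / ((k - 4)(k + 5)):
  a_2 = (3)(4)(35/8) / ((2 - 4)(2 + 5)) = (105/2)/(-14) = -15/4
  a_0 = (1)(2)(-15/4) / ((0 - 4)(0 + 5)) = (-15/2)/(-20) = 3/8
Hence P_4(x) = 35 x^4/8 - 15 x^2/4 + 3/8.

P_4(x); series = 35 x^4/8 - 15 x^2/4 + 3/8
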